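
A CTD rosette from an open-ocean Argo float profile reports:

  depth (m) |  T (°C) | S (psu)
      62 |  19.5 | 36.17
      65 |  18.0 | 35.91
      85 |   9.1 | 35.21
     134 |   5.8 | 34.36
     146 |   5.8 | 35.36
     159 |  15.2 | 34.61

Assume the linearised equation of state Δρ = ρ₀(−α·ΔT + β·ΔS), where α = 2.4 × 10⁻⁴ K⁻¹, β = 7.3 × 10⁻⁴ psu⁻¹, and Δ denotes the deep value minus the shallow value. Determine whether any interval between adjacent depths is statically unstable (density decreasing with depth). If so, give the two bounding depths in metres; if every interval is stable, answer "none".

146–159 m

Evaluate Δρ/ρ₀ = −αΔT + βΔS across each adjacent pair:
  62–65 m: −αΔT+βΔS = −(2.4 × 10⁻⁴)(-1.5)+(7.3 × 10⁻⁴)(-0.26) = 1.7 × 10⁻⁴ → stable
  65–85 m: −αΔT+βΔS = −(2.4 × 10⁻⁴)(-8.9)+(7.3 × 10⁻⁴)(-0.70) = 1.6 × 10⁻³ → stable
  85–134 m: −αΔT+βΔS = −(2.4 × 10⁻⁴)(-3.3)+(7.3 × 10⁻⁴)(-0.85) = 1.7 × 10⁻⁴ → stable
  134–146 m: −αΔT+βΔS = −(2.4 × 10⁻⁴)(+0.0)+(7.3 × 10⁻⁴)(+1.00) = 7.3 × 10⁻⁴ → stable
  146–159 m: −αΔT+βΔS = −(2.4 × 10⁻⁴)(+9.4)+(7.3 × 10⁻⁴)(-0.75) = -2.8 × 10⁻³ → UNSTABLE
The 146–159 m interval has Δρ < 0: lighter water underlies denser water.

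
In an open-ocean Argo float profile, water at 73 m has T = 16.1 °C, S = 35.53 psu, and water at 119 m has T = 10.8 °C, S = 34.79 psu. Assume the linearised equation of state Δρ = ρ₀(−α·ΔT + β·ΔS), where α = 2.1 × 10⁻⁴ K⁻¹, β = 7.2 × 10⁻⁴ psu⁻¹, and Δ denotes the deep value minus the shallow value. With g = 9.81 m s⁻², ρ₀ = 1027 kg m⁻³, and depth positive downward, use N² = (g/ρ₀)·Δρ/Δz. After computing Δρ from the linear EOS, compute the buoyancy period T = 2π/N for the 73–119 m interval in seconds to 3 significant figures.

ΔT = -5.3 K, ΔS = -0.74 psu (deep − shallow).
Δρ/ρ₀ = −αΔT + βΔS = 1.113 × 10⁻³ − 5.328 × 10⁻⁴ = 5.802 × 10⁻⁴, so Δρ ≈ 0.5959 kg m⁻³.
N² = (g/ρ₀)·Δρ/Δz = g·(Δρ/ρ₀)/Δz = 9.81 × 5.802 × 10⁻⁴ / 46 = 1.2373 × 10⁻⁴ s⁻².
N = √(1.2373 × 10⁻⁴) = 0.011123 rad s⁻¹ → T = 2π/N = 564.88 s ≈ 565 s.

565 s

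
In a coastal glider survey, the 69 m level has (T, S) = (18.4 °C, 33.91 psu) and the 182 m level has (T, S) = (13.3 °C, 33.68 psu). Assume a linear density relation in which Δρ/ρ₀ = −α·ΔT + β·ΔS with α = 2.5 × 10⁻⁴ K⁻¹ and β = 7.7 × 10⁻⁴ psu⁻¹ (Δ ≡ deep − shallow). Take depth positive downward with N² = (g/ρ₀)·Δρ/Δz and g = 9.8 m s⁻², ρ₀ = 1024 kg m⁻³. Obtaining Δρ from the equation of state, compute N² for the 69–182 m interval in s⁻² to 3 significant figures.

9.52 × 10⁻⁵ s⁻²

ΔT = -5.1 K, ΔS = -0.23 psu (deep − shallow).
Δρ/ρ₀ = −αΔT + βΔS = 1.275 × 10⁻³ − 1.771 × 10⁻⁴ = 1.0979 × 10⁻³, so Δρ ≈ 1.124 kg m⁻³.
N² = (g/ρ₀)·Δρ/Δz = g·(Δρ/ρ₀)/Δz = 9.8 × 1.0979 × 10⁻³ / 113 = 9.5216 × 10⁻⁵ s⁻² ≈ 9.52 × 10⁻⁵ s⁻².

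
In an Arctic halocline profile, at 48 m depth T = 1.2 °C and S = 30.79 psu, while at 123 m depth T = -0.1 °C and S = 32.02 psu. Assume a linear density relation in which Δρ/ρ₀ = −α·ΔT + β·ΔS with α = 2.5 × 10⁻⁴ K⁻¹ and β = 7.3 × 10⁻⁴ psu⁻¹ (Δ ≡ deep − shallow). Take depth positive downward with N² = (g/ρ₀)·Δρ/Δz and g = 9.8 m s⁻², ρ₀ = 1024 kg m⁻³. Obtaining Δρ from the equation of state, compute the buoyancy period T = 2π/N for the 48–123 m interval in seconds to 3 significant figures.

497 s

ΔT = -1.3 K, ΔS = +1.23 psu (deep − shallow).
Δρ/ρ₀ = −αΔT + βΔS = 3.25 × 10⁻⁴ + 8.979 × 10⁻⁴ = 1.2229 × 10⁻³, so Δρ ≈ 1.252 kg m⁻³.
N² = (g/ρ₀)·Δρ/Δz = g·(Δρ/ρ₀)/Δz = 9.8 × 1.2229 × 10⁻³ / 75 = 1.5979 × 10⁻⁴ s⁻².
N = √(1.5979 × 10⁻⁴) = 0.012641 rad s⁻¹ → T = 2π/N = 497.05 s ≈ 497 s.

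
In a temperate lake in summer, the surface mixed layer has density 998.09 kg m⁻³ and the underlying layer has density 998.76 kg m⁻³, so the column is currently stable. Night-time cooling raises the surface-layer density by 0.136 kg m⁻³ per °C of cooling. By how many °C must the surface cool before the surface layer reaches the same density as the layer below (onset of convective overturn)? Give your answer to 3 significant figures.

4.93 °C

Density deficit of the surface layer: 998.76 − 998.09 = 0.67 kg m⁻³.
Required change = 0.67 / 0.136 = 4.93 °C.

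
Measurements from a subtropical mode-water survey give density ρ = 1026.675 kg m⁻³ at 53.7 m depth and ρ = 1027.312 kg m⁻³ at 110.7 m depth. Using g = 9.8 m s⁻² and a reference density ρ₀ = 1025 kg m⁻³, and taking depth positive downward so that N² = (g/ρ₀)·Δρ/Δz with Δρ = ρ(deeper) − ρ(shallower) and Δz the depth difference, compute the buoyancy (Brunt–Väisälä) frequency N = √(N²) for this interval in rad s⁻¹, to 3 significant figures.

Δρ = 1027.312 − 1026.675 = 0.637 kg m⁻³ over Δz = 110.7 − 53.7 = 57 m.
N² = (9.8/1025) × (0.637/57) = 1.0685 × 10⁻⁴ s⁻².
N = √(1.0685 × 10⁻⁴) = 0.010337 rad s⁻¹ ≈ 0.0103 rad s⁻¹.

0.0103 rad s⁻¹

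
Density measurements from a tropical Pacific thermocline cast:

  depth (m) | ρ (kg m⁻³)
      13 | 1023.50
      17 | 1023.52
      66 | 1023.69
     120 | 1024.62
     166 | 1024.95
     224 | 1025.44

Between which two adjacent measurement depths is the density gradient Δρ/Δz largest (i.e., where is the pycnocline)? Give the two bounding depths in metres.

Compute the density gradient over each adjacent pair:
  13–17 m: Δρ/Δz = 0.02/4 = 5.0 × 10⁻³ kg m⁻⁴
  17–66 m: Δρ/Δz = 0.17/49 = 3.5 × 10⁻³ kg m⁻⁴
  66–120 m: Δρ/Δz = 0.93/54 = 0.017 kg m⁻⁴
  120–166 m: Δρ/Δz = 0.33/46 = 7.2 × 10⁻³ kg m⁻⁴
  166–224 m: Δρ/Δz = 0.49/58 = 8.4 × 10⁻³ kg m⁻⁴
The largest gradient is in the 66–120 m interval — the pycnocline.

66–120 m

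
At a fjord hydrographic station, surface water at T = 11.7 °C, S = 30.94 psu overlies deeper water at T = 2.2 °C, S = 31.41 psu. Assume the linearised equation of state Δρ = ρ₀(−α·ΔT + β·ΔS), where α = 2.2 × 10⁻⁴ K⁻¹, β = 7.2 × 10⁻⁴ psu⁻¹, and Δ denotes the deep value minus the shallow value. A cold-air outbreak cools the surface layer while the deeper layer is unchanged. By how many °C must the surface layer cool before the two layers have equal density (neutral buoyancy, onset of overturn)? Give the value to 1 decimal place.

11.0 °C

Neutral buoyancy requires Δρ = 0, i.e. −α(T_deep − T_surf′) + β(S_deep − S_surf) = 0.
T_surf′ = T_deep − (β/α)·ΔS = 2.2 − (7.2 × 10⁻⁴/2.2 × 10⁻⁴)·(+0.47) = 0.662 °C.
Cooling required: 11.7 − (0.662) = 11.038 °C.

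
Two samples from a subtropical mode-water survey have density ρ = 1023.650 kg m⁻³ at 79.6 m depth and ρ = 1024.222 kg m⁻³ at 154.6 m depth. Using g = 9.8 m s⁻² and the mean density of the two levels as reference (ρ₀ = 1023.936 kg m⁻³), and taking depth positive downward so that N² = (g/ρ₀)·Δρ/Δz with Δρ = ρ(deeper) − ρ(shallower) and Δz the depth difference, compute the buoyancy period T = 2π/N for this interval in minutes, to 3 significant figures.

Δρ = 1024.222 − 1023.650 = 0.572 kg m⁻³ over Δz = 154.6 − 79.6 = 75 m.
N² = (9.8/1023.936) × (0.572/75) = 7.2994 × 10⁻⁵ s⁻².
N = √(7.2994 × 10⁻⁵) = 8.5437 × 10⁻³ rad s⁻¹, so T = 2π/N = 735.42 s = 12.257 min ≈ 12.3 min.

12.3 min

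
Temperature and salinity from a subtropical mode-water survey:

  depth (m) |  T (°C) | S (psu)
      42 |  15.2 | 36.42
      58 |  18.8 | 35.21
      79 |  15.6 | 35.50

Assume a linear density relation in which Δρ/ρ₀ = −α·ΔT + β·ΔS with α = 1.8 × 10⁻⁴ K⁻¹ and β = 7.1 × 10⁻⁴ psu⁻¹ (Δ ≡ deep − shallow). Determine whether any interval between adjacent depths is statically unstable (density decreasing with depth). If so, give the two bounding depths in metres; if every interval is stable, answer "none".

42–58 m

Evaluate Δρ/ρ₀ = −αΔT + βΔS across each adjacent pair:
  42–58 m: −αΔT+βΔS = −(1.8 × 10⁻⁴)(+3.6)+(7.1 × 10⁻⁴)(-1.21) = -1.5 × 10⁻³ → UNSTABLE
  58–79 m: −αΔT+βΔS = −(1.8 × 10⁻⁴)(-3.2)+(7.1 × 10⁻⁴)(+0.29) = 7.8 × 10⁻⁴ → stable
The 42–58 m interval has Δρ < 0: lighter water underlies denser water.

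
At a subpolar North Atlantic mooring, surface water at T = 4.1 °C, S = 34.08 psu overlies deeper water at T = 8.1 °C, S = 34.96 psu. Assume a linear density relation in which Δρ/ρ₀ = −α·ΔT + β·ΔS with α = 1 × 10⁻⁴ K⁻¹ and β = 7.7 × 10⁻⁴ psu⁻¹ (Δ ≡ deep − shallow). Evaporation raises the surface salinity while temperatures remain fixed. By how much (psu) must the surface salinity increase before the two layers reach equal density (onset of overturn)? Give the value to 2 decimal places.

0.36 psu

Neutral buoyancy requires −α(T_deep − T_surf) + β(S_deep − S_surf′) = 0.
S_surf′ = S_deep − (α/β)·ΔT = 34.96 − (1 × 10⁻⁴/7.7 × 10⁻⁴)·(+4.0) = 34.4405 psu.
Increase required: 34.4405 − 34.08 = 0.3605 psu.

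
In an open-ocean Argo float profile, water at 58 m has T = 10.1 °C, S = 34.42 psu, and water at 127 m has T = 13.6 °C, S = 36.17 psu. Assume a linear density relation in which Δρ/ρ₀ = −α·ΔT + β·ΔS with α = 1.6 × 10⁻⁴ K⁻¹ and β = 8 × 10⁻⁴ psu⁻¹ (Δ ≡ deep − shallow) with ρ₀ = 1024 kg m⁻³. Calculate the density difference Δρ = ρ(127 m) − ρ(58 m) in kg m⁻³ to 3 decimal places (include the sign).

ΔT = +3.5 K, ΔS = +1.75 psu (deep − shallow).
Δρ/ρ₀ = −(1.6 × 10⁻⁴)(+3.5) + (8 × 10⁻⁴)(+1.75) = 8.40 × 10⁻⁴.
Δρ = 1024 × (8.40 × 10⁻⁴) = +0.860 kg m⁻³.
Positive Δρ: denser below, stable.

+0.860 kg m⁻³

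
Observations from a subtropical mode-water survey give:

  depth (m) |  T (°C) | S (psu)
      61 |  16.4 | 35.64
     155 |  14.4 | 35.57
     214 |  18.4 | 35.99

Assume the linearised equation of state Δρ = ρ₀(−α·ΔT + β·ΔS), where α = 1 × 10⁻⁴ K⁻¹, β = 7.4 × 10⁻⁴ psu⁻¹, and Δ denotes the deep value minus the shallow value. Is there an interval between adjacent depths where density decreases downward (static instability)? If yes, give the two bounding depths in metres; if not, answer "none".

155–214 m

Evaluate Δρ/ρ₀ = −αΔT + βΔS across each adjacent pair:
  61–155 m: −αΔT+βΔS = −(1 × 10⁻⁴)(-2.0)+(7.4 × 10⁻⁴)(-0.07) = 1.5 × 10⁻⁴ → stable
  155–214 m: −αΔT+βΔS = −(1 × 10⁻⁴)(+4.0)+(7.4 × 10⁻⁴)(+0.42) = -8.9 × 10⁻⁵ → UNSTABLE
The 155–214 m interval has Δρ < 0: lighter water underlies denser water.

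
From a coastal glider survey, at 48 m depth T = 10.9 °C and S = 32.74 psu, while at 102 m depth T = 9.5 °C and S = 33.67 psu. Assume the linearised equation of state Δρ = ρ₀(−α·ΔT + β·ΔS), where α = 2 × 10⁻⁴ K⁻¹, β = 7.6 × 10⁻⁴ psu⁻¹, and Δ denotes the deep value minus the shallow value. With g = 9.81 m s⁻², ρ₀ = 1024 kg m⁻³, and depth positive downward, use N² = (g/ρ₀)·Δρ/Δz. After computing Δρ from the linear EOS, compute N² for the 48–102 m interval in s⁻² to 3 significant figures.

ΔT = -1.4 K, ΔS = +0.93 psu (deep − shallow).
Δρ/ρ₀ = −αΔT + βΔS = 2.80 × 10⁻⁴ + 7.068 × 10⁻⁴ = 9.868 × 10⁻⁴, so Δρ ≈ 1.010 kg m⁻³.
N² = (g/ρ₀)·Δρ/Δz = g·(Δρ/ρ₀)/Δz = 9.81 × 9.868 × 10⁻⁴ / 54 = 1.7927 × 10⁻⁴ s⁻² ≈ 1.79 × 10⁻⁴ s⁻².

1.79 × 10⁻⁴ s⁻²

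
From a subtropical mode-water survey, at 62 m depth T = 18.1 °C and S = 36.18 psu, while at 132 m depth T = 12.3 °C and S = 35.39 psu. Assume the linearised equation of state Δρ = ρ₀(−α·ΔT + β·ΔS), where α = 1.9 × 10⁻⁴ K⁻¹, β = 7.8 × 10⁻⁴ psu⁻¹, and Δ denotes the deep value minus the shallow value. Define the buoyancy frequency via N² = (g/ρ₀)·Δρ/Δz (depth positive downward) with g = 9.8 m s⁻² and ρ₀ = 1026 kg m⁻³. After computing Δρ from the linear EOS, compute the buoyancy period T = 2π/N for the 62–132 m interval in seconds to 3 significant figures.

762 s

ΔT = -5.8 K, ΔS = -0.79 psu (deep − shallow).
Δρ/ρ₀ = −αΔT + βΔS = 1.102 × 10⁻³ − 6.162 × 10⁻⁴ = 4.858 × 10⁻⁴, so Δρ ≈ 0.4984 kg m⁻³.
N² = (g/ρ₀)·Δρ/Δz = g·(Δρ/ρ₀)/Δz = 9.8 × 4.858 × 10⁻⁴ / 70 = 6.8012 × 10⁻⁵ s⁻².
N = √(6.8012 × 10⁻⁵) = 8.2469 × 10⁻³ rad s⁻¹ → T = 2π/N = 761.88 s ≈ 762 s.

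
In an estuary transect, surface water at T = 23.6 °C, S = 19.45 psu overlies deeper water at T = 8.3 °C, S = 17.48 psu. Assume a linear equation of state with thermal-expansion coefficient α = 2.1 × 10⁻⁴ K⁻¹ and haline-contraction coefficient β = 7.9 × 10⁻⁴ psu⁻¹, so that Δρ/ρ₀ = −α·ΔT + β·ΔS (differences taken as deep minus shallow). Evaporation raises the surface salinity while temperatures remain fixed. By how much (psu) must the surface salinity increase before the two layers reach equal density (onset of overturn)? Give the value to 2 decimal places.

Neutral buoyancy requires −α(T_deep − T_surf) + β(S_deep − S_surf′) = 0.
S_surf′ = S_deep − (α/β)·ΔT = 17.48 − (2.1 × 10⁻⁴/7.9 × 10⁻⁴)·(-15.3) = 21.5471 psu.
Increase required: 21.5471 − 19.45 = 2.0971 psu.

2.10 psu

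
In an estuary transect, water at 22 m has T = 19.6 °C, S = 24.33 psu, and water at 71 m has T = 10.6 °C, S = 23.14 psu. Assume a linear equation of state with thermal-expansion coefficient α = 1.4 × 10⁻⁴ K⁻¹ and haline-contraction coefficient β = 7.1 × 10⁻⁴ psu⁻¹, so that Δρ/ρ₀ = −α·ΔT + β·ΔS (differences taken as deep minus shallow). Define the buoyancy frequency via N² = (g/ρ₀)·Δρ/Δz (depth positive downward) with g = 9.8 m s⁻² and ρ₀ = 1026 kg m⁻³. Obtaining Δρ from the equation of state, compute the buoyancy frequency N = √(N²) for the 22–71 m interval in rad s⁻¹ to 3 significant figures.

9.11 × 10⁻³ rad s⁻¹

ΔT = -9.0 K, ΔS = -1.19 psu (deep − shallow).
Δρ/ρ₀ = −αΔT + βΔS = 1.26 × 10⁻³ − 8.449 × 10⁻⁴ = 4.151 × 10⁻⁴, so Δρ ≈ 0.4259 kg m⁻³.
N² = (g/ρ₀)·Δρ/Δz = g·(Δρ/ρ₀)/Δz = 9.8 × 4.151 × 10⁻⁴ / 49 = 8.3020 × 10⁻⁵ s⁻².
N = √(8.3020 × 10⁻⁵) = 9.1115 × 10⁻³ rad s⁻¹ ≈ 9.11 × 10⁻³ rad s⁻¹.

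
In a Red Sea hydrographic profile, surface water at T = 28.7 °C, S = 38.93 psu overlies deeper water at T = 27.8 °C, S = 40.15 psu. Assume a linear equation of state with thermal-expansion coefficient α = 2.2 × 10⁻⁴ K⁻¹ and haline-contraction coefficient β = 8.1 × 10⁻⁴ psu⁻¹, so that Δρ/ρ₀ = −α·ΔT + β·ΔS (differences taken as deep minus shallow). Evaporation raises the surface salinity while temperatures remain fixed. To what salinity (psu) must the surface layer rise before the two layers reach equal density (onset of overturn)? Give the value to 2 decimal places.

Neutral buoyancy requires −α(T_deep − T_surf) + β(S_deep − S_surf′) = 0.
S_surf′ = S_deep − (α/β)·ΔT = 40.15 − (2.2 × 10⁻⁴/8.1 × 10⁻⁴)·(-0.9) = 40.3944 psu.
Increase required: 40.3944 − 38.93 = 1.4644 psu.

40.39 psu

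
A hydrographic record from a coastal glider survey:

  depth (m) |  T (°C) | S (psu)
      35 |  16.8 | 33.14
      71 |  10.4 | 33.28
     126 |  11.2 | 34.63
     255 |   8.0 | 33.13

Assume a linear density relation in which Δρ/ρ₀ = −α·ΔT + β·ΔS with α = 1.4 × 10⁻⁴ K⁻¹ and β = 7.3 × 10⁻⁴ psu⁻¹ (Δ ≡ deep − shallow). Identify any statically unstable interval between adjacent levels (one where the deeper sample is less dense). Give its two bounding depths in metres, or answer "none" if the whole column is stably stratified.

Evaluate Δρ/ρ₀ = −αΔT + βΔS across each adjacent pair:
  35–71 m: −αΔT+βΔS = −(1.4 × 10⁻⁴)(-6.4)+(7.3 × 10⁻⁴)(+0.14) = 1.0 × 10⁻³ → stable
  71–126 m: −αΔT+βΔS = −(1.4 × 10⁻⁴)(+0.8)+(7.3 × 10⁻⁴)(+1.35) = 8.7 × 10⁻⁴ → stable
  126–255 m: −αΔT+βΔS = −(1.4 × 10⁻⁴)(-3.2)+(7.3 × 10⁻⁴)(-1.50) = -6.5 × 10⁻⁴ → UNSTABLE
The 126–255 m interval has Δρ < 0: lighter water underlies denser water.

126–255 m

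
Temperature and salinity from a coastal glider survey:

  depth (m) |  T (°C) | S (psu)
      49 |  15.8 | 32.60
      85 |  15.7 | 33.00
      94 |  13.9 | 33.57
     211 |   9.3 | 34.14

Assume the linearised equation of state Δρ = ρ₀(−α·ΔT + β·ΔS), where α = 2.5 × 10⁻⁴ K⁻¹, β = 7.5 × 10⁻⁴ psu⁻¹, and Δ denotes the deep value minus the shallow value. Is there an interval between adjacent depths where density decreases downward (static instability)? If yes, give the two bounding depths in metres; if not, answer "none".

none

Evaluate Δρ/ρ₀ = −αΔT + βΔS across each adjacent pair:
  49–85 m: −αΔT+βΔS = −(2.5 × 10⁻⁴)(-0.1)+(7.5 × 10⁻⁴)(+0.40) = 3.3 × 10⁻⁴ → stable
  85–94 m: −αΔT+βΔS = −(2.5 × 10⁻⁴)(-1.8)+(7.5 × 10⁻⁴)(+0.57) = 8.8 × 10⁻⁴ → stable
  94–211 m: −αΔT+βΔS = −(2.5 × 10⁻⁴)(-4.6)+(7.5 × 10⁻⁴)(+0.57) = 1.6 × 10⁻³ → stable
Every interval has Δρ > 0: the column is stably stratified throughout.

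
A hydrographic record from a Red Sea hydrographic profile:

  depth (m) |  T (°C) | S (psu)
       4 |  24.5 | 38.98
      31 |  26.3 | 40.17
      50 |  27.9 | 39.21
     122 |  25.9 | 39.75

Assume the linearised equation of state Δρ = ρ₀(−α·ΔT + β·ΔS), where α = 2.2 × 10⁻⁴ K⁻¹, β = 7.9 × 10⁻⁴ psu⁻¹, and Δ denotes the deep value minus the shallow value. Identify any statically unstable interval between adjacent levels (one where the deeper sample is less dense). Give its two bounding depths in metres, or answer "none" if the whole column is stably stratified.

Evaluate Δρ/ρ₀ = −αΔT + βΔS across each adjacent pair:
  4–31 m: −αΔT+βΔS = −(2.2 × 10⁻⁴)(+1.8)+(7.9 × 10⁻⁴)(+1.19) = 5.4 × 10⁻⁴ → stable
  31–50 m: −αΔT+βΔS = −(2.2 × 10⁻⁴)(+1.6)+(7.9 × 10⁻⁴)(-0.96) = -1.1 × 10⁻³ → UNSTABLE
  50–122 m: −αΔT+βΔS = −(2.2 × 10⁻⁴)(-2.0)+(7.9 × 10⁻⁴)(+0.54) = 8.7 × 10⁻⁴ → stable
The 31–50 m interval has Δρ < 0: lighter water underlies denser water.

31–50 m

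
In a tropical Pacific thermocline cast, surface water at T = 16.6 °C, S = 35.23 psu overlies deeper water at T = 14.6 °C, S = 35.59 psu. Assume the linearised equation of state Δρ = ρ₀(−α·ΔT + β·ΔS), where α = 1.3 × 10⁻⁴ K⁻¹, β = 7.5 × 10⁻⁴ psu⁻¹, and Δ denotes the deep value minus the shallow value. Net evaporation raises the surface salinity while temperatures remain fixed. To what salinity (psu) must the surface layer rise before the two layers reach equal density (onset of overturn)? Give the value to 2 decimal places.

35.94 psu

Neutral buoyancy requires −α(T_deep − T_surf) + β(S_deep − S_surf′) = 0.
S_surf′ = S_deep − (α/β)·ΔT = 35.59 − (1.3 × 10⁻⁴/7.5 × 10⁻⁴)·(-2.0) = 35.9367 psu.
Increase required: 35.9367 − 35.23 = 0.7067 psu.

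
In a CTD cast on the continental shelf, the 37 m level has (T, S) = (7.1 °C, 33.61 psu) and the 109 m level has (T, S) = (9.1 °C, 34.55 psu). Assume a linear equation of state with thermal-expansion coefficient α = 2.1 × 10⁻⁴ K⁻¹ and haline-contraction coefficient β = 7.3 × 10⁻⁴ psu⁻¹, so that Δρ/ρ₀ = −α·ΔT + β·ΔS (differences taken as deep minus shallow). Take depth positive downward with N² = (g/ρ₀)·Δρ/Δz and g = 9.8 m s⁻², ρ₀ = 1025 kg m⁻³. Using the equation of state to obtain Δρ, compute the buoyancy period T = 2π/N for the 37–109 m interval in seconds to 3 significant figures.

1.04 × 10³ s

ΔT = +2.0 K, ΔS = +0.94 psu (deep − shallow).
Δρ/ρ₀ = −αΔT + βΔS = -4.20 × 10⁻⁴ + 6.862 × 10⁻⁴ = 2.662 × 10⁻⁴, so Δρ ≈ 0.2729 kg m⁻³.
N² = (g/ρ₀)·Δρ/Δz = g·(Δρ/ρ₀)/Δz = 9.8 × 2.662 × 10⁻⁴ / 72 = 3.6233 × 10⁻⁵ s⁻².
N = √(3.6233 × 10⁻⁵) = 6.0194 × 10⁻³ rad s⁻¹ → T = 2π/N = 1.0438 × 10³ s ≈ 1.04 × 10³ s.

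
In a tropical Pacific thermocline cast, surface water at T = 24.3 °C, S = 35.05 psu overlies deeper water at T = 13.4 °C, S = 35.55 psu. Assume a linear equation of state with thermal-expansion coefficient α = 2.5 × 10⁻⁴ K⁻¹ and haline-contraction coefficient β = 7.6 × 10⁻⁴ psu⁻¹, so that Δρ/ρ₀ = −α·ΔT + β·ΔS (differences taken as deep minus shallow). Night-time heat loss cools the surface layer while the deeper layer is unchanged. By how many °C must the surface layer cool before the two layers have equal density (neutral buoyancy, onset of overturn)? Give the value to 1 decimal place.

Neutral buoyancy requires Δρ = 0, i.e. −α(T_deep − T_surf′) + β(S_deep − S_surf) = 0.
T_surf′ = T_deep − (β/α)·ΔS = 13.4 − (7.6 × 10⁻⁴/2.5 × 10⁻⁴)·(+0.50) = 11.880 °C.
Cooling required: 24.3 − (11.880) = 12.420 °C.

12.4 °C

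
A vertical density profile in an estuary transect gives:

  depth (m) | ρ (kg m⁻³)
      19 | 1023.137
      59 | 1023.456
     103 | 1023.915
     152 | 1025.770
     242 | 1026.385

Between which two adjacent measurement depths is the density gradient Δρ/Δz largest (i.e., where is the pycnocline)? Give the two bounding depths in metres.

103–152 m

Compute the density gradient over each adjacent pair:
  19–59 m: Δρ/Δz = 0.319/40 = 8.0 × 10⁻³ kg m⁻⁴
  59–103 m: Δρ/Δz = 0.459/44 = 0.010 kg m⁻⁴
  103–152 m: Δρ/Δz = 1.855/49 = 0.038 kg m⁻⁴
  152–242 m: Δρ/Δz = 0.615/90 = 6.8 × 10⁻³ kg m⁻⁴
The largest gradient is in the 103–152 m interval — the pycnocline.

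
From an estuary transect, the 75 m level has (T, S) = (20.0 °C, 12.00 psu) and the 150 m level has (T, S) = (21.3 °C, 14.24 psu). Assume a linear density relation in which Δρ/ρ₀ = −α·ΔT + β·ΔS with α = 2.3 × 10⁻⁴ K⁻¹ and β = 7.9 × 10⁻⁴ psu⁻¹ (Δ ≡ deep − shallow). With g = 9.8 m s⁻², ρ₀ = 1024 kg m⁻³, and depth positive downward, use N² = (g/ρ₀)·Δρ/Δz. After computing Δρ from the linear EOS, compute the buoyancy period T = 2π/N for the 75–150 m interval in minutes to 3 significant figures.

7.55 min

ΔT = +1.3 K, ΔS = +2.24 psu (deep − shallow).
Δρ/ρ₀ = −αΔT + βΔS = -2.99 × 10⁻⁴ + 1.7696 × 10⁻³ = 1.4706 × 10⁻³, so Δρ ≈ 1.506 kg m⁻³.
N² = (g/ρ₀)·Δρ/Δz = g·(Δρ/ρ₀)/Δz = 9.8 × 1.4706 × 10⁻³ / 75 = 1.9216 × 10⁻⁴ s⁻².
N = √(1.9216 × 10⁻⁴) = 0.013862 rad s⁻¹ → T = 2π/N = 453.27 s = 7.5545 min ≈ 7.55 min.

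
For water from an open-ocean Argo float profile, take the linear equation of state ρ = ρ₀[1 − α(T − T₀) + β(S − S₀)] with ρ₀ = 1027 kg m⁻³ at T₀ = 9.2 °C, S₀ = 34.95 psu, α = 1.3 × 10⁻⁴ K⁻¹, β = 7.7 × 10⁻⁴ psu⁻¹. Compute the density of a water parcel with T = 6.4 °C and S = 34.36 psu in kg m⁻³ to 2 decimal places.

T − T₀ = -2.8 K, S − S₀ = -0.59 psu.
Bracket = 1 − α·(-2.8) + β·(-0.59) = 1 + (-9.03 × 10⁻⁵) = 0.9999097.
ρ = 1027 × 0.9999097 = 1026.91 kg m⁻³.

1026.91 kg m⁻³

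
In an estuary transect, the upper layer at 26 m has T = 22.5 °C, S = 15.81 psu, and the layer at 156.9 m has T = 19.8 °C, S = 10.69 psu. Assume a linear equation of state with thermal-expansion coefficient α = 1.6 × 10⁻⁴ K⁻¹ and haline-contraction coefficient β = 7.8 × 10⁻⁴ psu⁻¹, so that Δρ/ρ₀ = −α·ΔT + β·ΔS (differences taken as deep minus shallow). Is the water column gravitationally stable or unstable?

unstable

ΔT = 19.8 − 22.5 = -2.7 K and ΔS = 10.69 − 15.81 = -5.12 psu (deep − shallow).
−αΔT = 4.32 × 10⁻⁴; βΔS = -3.9936 × 10⁻³; sum Δρ/ρ₀ = -3.5616 × 10⁻³.
Δρ/ρ₀ < 0, so Δρ < 0: deeper water is lighter → statically unstable; the column would overturn.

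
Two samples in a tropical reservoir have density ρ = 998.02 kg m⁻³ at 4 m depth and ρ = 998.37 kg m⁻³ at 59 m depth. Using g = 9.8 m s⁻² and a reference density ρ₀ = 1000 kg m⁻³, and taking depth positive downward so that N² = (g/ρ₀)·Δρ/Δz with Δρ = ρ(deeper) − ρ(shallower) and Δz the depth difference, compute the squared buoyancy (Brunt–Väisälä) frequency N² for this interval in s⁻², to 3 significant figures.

Δρ = 998.37 − 998.02 = 0.35 kg m⁻³ over Δz = 59 − 4 = 55 m.
N² = (9.8/1000) × (0.35/55) = 6.2364 × 10⁻⁵ s⁻² ≈ 6.24 × 10⁻⁵ s⁻².
N² > 0, so the interval is statically stable.

6.24 × 10⁻⁵ s⁻²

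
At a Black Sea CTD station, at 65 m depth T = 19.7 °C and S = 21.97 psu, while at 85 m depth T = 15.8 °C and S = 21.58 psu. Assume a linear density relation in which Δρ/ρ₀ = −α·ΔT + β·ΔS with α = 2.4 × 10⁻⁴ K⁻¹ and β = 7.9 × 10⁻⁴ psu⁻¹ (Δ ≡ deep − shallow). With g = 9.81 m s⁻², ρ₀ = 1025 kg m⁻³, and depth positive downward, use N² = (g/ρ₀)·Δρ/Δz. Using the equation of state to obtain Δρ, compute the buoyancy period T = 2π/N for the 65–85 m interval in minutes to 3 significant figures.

5.97 min

ΔT = -3.9 K, ΔS = -0.39 psu (deep − shallow).
Δρ/ρ₀ = −αΔT + βΔS = 9.36 × 10⁻⁴ − 3.081 × 10⁻⁴ = 6.279 × 10⁻⁴, so Δρ ≈ 0.6436 kg m⁻³.
N² = (g/ρ₀)·Δρ/Δz = g·(Δρ/ρ₀)/Δz = 9.81 × 6.279 × 10⁻⁴ / 20 = 3.0798 × 10⁻⁴ s⁻².
N = √(3.0798 × 10⁻⁴) = 0.017549 rad s⁻¹ → T = 2π/N = 358.04 s = 5.9673 min ≈ 5.97 min.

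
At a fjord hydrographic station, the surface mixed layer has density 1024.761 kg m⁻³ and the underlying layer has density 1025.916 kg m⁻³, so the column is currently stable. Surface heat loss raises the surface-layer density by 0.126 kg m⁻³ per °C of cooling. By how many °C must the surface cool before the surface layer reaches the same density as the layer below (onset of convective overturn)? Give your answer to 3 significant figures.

Density deficit of the surface layer: 1025.916 − 1024.761 = 1.155 kg m⁻³.
Required change = 1.155 / 0.126 = 9.17 °C.

9.17 °C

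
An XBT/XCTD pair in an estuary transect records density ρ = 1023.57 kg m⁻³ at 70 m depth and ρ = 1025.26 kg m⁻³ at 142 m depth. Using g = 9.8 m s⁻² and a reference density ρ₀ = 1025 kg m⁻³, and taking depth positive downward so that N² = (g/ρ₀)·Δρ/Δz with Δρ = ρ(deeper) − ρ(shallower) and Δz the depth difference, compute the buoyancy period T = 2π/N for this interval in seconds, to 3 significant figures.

Δρ = 1025.26 − 1023.57 = 1.69 kg m⁻³ over Δz = 142 − 70 = 72 m.
N² = (9.8/1025) × (1.69/72) = 2.2442 × 10⁻⁴ s⁻².
N = √(2.2442 × 10⁻⁴) = 0.014981 rad s⁻¹, so T = 2π/N = 419.41 s ≈ 419 s.

419 s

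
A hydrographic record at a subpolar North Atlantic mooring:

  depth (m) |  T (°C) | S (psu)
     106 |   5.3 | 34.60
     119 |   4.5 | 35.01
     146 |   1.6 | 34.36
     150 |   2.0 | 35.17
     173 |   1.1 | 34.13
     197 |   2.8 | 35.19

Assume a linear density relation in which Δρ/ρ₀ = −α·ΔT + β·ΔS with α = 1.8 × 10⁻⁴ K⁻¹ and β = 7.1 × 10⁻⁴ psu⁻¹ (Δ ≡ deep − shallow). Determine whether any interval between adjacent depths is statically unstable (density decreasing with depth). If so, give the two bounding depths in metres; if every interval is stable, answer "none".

150–173 m

Evaluate Δρ/ρ₀ = −αΔT + βΔS across each adjacent pair:
  106–119 m: −αΔT+βΔS = −(1.8 × 10⁻⁴)(-0.8)+(7.1 × 10⁻⁴)(+0.41) = 4.4 × 10⁻⁴ → stable
  119–146 m: −αΔT+βΔS = −(1.8 × 10⁻⁴)(-2.9)+(7.1 × 10⁻⁴)(-0.65) = 6.0 × 10⁻⁵ → stable
  146–150 m: −αΔT+βΔS = −(1.8 × 10⁻⁴)(+0.4)+(7.1 × 10⁻⁴)(+0.81) = 5.0 × 10⁻⁴ → stable
  150–173 m: −αΔT+βΔS = −(1.8 × 10⁻⁴)(-0.9)+(7.1 × 10⁻⁴)(-1.04) = -5.8 × 10⁻⁴ → UNSTABLE
  173–197 m: −αΔT+βΔS = −(1.8 × 10⁻⁴)(+1.7)+(7.1 × 10⁻⁴)(+1.06) = 4.5 × 10⁻⁴ → stable
The 150–173 m interval has Δρ < 0: lighter water underlies denser water.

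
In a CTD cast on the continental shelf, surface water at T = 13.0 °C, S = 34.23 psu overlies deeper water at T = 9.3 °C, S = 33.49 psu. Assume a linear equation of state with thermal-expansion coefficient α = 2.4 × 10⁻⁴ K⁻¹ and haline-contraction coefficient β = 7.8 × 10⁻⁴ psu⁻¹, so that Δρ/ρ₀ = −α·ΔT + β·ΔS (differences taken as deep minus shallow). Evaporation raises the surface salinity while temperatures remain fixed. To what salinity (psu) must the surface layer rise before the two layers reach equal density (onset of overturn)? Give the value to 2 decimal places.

Neutral buoyancy requires −α(T_deep − T_surf) + β(S_deep − S_surf′) = 0.
S_surf′ = S_deep − (α/β)·ΔT = 33.49 − (2.4 × 10⁻⁴/7.8 × 10⁻⁴)·(-3.7) = 34.6285 psu.
Increase required: 34.6285 − 34.23 = 0.3985 psu.

34.63 psu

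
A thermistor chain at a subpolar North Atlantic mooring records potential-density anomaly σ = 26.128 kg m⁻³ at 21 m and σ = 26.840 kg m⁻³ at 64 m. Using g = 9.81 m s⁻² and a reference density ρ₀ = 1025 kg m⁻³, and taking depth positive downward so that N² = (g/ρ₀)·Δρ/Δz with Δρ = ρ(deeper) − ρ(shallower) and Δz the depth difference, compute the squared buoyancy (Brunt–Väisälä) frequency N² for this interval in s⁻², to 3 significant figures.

Δρ = 1026.840 − 1026.128 = 0.712 kg m⁻³ over Δz = 64 − 21 = 43 m.
N² = (9.81/1025) × (0.712/43) = 1.5847 × 10⁻⁴ s⁻² ≈ 1.58 × 10⁻⁴ s⁻².

1.58 × 10⁻⁴ s⁻²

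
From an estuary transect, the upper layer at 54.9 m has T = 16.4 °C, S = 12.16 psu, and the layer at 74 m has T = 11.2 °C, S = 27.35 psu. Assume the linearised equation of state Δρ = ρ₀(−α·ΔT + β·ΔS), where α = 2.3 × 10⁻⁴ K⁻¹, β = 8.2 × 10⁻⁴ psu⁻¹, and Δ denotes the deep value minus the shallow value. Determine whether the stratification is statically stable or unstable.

ΔT = 11.2 − 16.4 = -5.2 K and ΔS = 27.35 − 12.16 = +15.19 psu (deep − shallow).
−αΔT = 1.196 × 10⁻³; βΔS = 0.0124558; sum Δρ/ρ₀ = 0.0136518.
Δρ/ρ₀ > 0, so Δρ > 0: deeper water is denser → statically stable.

stable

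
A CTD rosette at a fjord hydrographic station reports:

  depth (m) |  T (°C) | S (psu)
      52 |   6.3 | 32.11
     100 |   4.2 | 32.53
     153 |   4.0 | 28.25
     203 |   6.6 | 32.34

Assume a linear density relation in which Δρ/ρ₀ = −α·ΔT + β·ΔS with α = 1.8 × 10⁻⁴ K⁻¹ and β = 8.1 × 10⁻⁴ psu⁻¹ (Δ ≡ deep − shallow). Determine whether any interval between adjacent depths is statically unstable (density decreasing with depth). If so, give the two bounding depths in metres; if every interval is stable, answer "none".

100–153 m

Evaluate Δρ/ρ₀ = −αΔT + βΔS across each adjacent pair:
  52–100 m: −αΔT+βΔS = −(1.8 × 10⁻⁴)(-2.1)+(8.1 × 10⁻⁴)(+0.42) = 7.2 × 10⁻⁴ → stable
  100–153 m: −αΔT+βΔS = −(1.8 × 10⁻⁴)(-0.2)+(8.1 × 10⁻⁴)(-4.28) = -3.4 × 10⁻³ → UNSTABLE
  153–203 m: −αΔT+βΔS = −(1.8 × 10⁻⁴)(+2.6)+(8.1 × 10⁻⁴)(+4.09) = 2.8 × 10⁻³ → stable
The 100–153 m interval has Δρ < 0: lighter water underlies denser water.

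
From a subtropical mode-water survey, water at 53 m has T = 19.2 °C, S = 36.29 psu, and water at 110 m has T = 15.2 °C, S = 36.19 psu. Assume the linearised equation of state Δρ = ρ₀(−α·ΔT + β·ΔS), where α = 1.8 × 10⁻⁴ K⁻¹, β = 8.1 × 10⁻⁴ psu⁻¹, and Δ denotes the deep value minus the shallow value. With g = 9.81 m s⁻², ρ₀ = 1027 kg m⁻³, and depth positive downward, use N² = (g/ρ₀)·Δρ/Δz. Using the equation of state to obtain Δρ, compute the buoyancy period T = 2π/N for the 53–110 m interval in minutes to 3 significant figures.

9.99 min

ΔT = -4.0 K, ΔS = -0.10 psu (deep − shallow).
Δρ/ρ₀ = −αΔT + βΔS = 7.20 × 10⁻⁴ − 8.10 × 10⁻⁵ = 6.39 × 10⁻⁴, so Δρ ≈ 0.6563 kg m⁻³.
N² = (g/ρ₀)·Δρ/Δz = g·(Δρ/ρ₀)/Δz = 9.81 × 6.39 × 10⁻⁴ / 57 = 1.0998 × 10⁻⁴ s⁻².
N = √(1.0998 × 10⁻⁴) = 0.010487 rad s⁻¹ → T = 2π/N = 599.14 s = 9.9857 min ≈ 9.99 min.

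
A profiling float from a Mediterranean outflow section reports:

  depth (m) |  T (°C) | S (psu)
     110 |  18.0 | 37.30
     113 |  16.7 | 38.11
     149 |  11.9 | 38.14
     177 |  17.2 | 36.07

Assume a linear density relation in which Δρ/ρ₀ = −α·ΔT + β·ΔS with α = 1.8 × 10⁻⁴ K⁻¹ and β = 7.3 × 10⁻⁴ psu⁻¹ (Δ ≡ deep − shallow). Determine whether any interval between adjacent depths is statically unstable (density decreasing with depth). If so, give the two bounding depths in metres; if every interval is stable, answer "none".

Evaluate Δρ/ρ₀ = −αΔT + βΔS across each adjacent pair:
  110–113 m: −αΔT+βΔS = −(1.8 × 10⁻⁴)(-1.3)+(7.3 × 10⁻⁴)(+0.81) = 8.3 × 10⁻⁴ → stable
  113–149 m: −αΔT+βΔS = −(1.8 × 10⁻⁴)(-4.8)+(7.3 × 10⁻⁴)(+0.03) = 8.9 × 10⁻⁴ → stable
  149–177 m: −αΔT+βΔS = −(1.8 × 10⁻⁴)(+5.3)+(7.3 × 10⁻⁴)(-2.07) = -2.5 × 10⁻³ → UNSTABLE
The 149–177 m interval has Δρ < 0: lighter water underlies denser water.

149–177 m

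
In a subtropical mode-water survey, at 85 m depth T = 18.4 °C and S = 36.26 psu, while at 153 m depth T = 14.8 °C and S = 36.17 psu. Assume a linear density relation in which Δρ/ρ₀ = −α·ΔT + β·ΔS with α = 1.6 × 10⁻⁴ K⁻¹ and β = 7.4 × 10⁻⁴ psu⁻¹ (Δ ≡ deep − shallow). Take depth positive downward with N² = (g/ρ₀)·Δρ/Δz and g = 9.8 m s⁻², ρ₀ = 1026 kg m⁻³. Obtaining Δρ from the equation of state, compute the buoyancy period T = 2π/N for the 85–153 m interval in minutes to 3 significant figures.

ΔT = -3.6 K, ΔS = -0.09 psu (deep − shallow).
Δρ/ρ₀ = −αΔT + βΔS = 5.76 × 10⁻⁴ − 6.66 × 10⁻⁵ = 5.094 × 10⁻⁴, so Δρ ≈ 0.5226 kg m⁻³.
N² = (g/ρ₀)·Δρ/Δz = g·(Δρ/ρ₀)/Δz = 9.8 × 5.094 × 10⁻⁴ / 68 = 7.3414 × 10⁻⁵ s⁻².
N = √(7.3414 × 10⁻⁵) = 8.5682 × 10⁻³ rad s⁻¹ → T = 2π/N = 733.31 s = 12.222 min ≈ 12.2 min.

12.2 min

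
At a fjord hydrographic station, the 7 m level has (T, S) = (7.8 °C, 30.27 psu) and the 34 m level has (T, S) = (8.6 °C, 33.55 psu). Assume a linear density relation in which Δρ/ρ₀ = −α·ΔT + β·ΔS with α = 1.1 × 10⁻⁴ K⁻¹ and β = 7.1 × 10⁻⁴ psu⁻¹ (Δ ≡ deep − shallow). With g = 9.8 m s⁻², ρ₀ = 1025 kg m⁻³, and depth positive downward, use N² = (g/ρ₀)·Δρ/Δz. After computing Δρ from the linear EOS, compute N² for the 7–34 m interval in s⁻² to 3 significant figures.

ΔT = +0.8 K, ΔS = +3.28 psu (deep − shallow).
Δρ/ρ₀ = −αΔT + βΔS = -8.80 × 10⁻⁵ + 2.3288 × 10⁻³ = 2.2408 × 10⁻³, so Δρ ≈ 2.297 kg m⁻³.
N² = (g/ρ₀)·Δρ/Δz = g·(Δρ/ρ₀)/Δz = 9.8 × 2.2408 × 10⁻³ / 27 = 8.1333 × 10⁻⁴ s⁻² ≈ 8.13 × 10⁻⁴ s⁻².

8.13 × 10⁻⁴ s⁻²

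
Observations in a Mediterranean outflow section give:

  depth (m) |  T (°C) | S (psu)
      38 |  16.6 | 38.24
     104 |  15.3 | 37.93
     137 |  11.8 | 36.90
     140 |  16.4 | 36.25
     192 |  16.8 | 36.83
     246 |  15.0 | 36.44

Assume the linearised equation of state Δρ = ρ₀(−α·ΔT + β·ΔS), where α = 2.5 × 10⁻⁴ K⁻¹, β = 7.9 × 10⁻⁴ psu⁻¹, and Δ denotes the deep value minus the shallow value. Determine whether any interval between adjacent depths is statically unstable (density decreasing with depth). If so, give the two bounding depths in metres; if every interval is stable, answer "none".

137–140 m

Evaluate Δρ/ρ₀ = −αΔT + βΔS across each adjacent pair:
  38–104 m: −αΔT+βΔS = −(2.5 × 10⁻⁴)(-1.3)+(7.9 × 10⁻⁴)(-0.31) = 8.0 × 10⁻⁵ → stable
  104–137 m: −αΔT+βΔS = −(2.5 × 10⁻⁴)(-3.5)+(7.9 × 10⁻⁴)(-1.03) = 6.1 × 10⁻⁵ → stable
  137–140 m: −αΔT+βΔS = −(2.5 × 10⁻⁴)(+4.6)+(7.9 × 10⁻⁴)(-0.65) = -1.7 × 10⁻³ → UNSTABLE
  140–192 m: −αΔT+βΔS = −(2.5 × 10⁻⁴)(+0.4)+(7.9 × 10⁻⁴)(+0.58) = 3.6 × 10⁻⁴ → stable
  192–246 m: −αΔT+βΔS = −(2.5 × 10⁻⁴)(-1.8)+(7.9 × 10⁻⁴)(-0.39) = 1.4 × 10⁻⁴ → stable
The 137–140 m interval has Δρ < 0: lighter water underlies denser water.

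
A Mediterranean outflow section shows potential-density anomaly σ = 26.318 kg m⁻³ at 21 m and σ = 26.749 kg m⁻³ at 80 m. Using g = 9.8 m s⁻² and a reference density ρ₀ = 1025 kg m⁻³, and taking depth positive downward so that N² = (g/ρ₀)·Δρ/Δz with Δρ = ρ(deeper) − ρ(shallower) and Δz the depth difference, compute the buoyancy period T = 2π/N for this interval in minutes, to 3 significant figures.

12.5 min

Δρ = 1026.749 − 1026.318 = 0.431 kg m⁻³ over Δz = 80 − 21 = 59 m.
N² = (9.8/1025) × (0.431/59) = 6.9844 × 10⁻⁵ s⁻².
N = √(6.9844 × 10⁻⁵) = 8.3573 × 10⁻³ rad s⁻¹, so T = 2π/N = 751.82 s = 12.530 min ≈ 12.5 min.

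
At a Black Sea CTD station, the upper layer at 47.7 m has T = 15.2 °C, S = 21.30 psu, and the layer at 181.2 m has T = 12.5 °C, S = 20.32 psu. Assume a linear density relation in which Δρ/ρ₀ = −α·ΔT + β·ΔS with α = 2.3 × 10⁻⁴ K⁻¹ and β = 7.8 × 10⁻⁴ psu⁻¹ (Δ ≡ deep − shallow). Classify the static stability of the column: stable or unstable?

unstable

ΔT = 12.5 − 15.2 = -2.7 K and ΔS = 20.32 − 21.30 = -0.98 psu (deep − shallow).
−αΔT = 6.21 × 10⁻⁴; βΔS = -7.644 × 10⁻⁴; sum Δρ/ρ₀ = -1.434 × 10⁻⁴.
Δρ/ρ₀ < 0, so Δρ < 0: deeper water is lighter → statically unstable; the column would overturn.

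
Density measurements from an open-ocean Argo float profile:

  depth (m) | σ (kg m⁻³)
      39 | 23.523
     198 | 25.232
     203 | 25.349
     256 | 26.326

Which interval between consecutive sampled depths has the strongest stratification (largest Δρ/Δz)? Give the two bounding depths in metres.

198–203 m

Compute the density gradient over each adjacent pair:
  39–198 m: Δρ/Δz = 1.709/159 = 0.011 kg m⁻⁴
  198–203 m: Δρ/Δz = 0.117/5 = 0.023 kg m⁻⁴
  203–256 m: Δρ/Δz = 0.977/53 = 0.018 kg m⁻⁴
The largest gradient is in the 198–203 m interval — the pycnocline.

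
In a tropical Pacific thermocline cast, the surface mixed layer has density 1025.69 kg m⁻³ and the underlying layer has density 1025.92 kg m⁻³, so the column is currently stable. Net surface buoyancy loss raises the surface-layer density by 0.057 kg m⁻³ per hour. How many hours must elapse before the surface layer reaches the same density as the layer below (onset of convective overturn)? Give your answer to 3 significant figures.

Density deficit of the surface layer: 1025.92 − 1025.69 = 0.23 kg m⁻³.
Required change = 0.23 / 0.057 = 4.04 hours.

4.04 hours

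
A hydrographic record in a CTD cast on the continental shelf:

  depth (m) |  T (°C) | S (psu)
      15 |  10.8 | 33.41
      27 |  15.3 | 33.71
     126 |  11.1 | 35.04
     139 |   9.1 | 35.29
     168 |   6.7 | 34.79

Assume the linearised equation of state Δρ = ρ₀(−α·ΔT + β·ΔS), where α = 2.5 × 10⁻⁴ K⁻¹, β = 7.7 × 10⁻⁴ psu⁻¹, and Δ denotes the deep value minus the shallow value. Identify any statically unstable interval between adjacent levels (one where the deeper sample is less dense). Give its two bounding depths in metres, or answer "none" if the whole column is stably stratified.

15–27 m

Evaluate Δρ/ρ₀ = −αΔT + βΔS across each adjacent pair:
  15–27 m: −αΔT+βΔS = −(2.5 × 10⁻⁴)(+4.5)+(7.7 × 10⁻⁴)(+0.30) = -8.9 × 10⁻⁴ → UNSTABLE
  27–126 m: −αΔT+βΔS = −(2.5 × 10⁻⁴)(-4.2)+(7.7 × 10⁻⁴)(+1.33) = 2.1 × 10⁻³ → stable
  126–139 m: −αΔT+βΔS = −(2.5 × 10⁻⁴)(-2.0)+(7.7 × 10⁻⁴)(+0.25) = 6.9 × 10⁻⁴ → stable
  139–168 m: −αΔT+βΔS = −(2.5 × 10⁻⁴)(-2.4)+(7.7 × 10⁻⁴)(-0.50) = 2.1 × 10⁻⁴ → stable
The 15–27 m interval has Δρ < 0: lighter water underlies denser water.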